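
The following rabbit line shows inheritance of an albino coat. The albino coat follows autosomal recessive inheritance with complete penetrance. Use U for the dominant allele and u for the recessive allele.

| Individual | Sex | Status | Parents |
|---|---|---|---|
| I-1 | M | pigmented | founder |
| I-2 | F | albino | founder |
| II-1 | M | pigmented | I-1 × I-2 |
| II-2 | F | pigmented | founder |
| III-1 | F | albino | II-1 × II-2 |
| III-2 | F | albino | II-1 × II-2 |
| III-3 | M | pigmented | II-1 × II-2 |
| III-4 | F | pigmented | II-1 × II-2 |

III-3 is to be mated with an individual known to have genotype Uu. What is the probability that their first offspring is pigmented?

II-1 is pigmented so carries U and received u from I-2 (uu), so II-1 is Uu.
II-2 is pigmented so carries U and passed u to III-1 (uu), so II-2 is Uu.
III-3 is a pigmented offspring of II-1 (Uu) × II-2 (Uu), whose cross gives 1/4 UU : 1/2 Uu : 1/4 uu; conditioning on being pigmented, III-3 is UU with probability 1/3, Uu with probability 2/3.
Summing over parental genotype combinations, P(offspring is pigmented) = 1/3·1 + 2/3·3/4 = 5/6.

5/6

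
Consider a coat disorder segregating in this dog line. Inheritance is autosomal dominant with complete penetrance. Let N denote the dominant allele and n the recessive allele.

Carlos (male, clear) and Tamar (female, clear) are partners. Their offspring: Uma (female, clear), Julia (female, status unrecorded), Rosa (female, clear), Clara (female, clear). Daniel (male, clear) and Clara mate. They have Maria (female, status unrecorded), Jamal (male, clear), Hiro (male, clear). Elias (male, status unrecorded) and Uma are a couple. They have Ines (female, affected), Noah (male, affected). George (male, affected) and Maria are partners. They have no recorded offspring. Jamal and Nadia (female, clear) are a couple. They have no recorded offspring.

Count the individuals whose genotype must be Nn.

2

Obligate heterozygotes: Ines is affected so carries N and received n from Uma (nn), so Ines is Nn; Noah is affected so carries N and received n from Uma (nn), so Noah is Nn.
Every other individual is either homozygous by phenotype or has at least one consistent homozygous assignment, so the count is 2.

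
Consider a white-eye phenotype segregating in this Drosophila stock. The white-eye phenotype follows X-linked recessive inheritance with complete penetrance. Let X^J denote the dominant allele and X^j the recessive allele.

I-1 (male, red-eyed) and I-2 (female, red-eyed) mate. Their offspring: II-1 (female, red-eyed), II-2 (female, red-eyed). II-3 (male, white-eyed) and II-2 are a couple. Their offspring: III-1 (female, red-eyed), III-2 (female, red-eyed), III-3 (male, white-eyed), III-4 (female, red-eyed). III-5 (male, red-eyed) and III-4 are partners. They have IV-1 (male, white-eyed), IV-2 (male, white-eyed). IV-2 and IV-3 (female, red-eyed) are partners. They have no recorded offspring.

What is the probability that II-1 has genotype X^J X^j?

1/2

I-1 is red-eyed, so I-1 is X^J Y.
I-2 is red-eyed so carries J and passed j to II-2 (X^J X^j, whose J came from I-1), so I-2 is X^J X^j.
Their cross gives offspring ratios 1/2 X^J X^J : 1/2 X^J X^j. Conditioning on II-1 being red-eyed, P(X^J X^j) = 1/2 / 1 = 1/2.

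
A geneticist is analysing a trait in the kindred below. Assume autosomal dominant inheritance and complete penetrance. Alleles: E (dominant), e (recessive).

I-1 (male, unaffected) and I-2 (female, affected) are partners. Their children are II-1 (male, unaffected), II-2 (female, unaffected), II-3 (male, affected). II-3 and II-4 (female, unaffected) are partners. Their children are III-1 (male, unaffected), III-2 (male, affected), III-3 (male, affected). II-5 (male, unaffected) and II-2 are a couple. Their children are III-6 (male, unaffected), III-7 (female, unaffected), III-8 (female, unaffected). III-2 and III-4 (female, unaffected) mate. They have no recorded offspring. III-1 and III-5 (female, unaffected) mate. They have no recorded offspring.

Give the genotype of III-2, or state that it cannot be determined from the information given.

From phenotype alone, III-2 is EE or Ee.
III-2 is affected so carries E and received e from II-4 (ee), so III-2 is Ee.

Ee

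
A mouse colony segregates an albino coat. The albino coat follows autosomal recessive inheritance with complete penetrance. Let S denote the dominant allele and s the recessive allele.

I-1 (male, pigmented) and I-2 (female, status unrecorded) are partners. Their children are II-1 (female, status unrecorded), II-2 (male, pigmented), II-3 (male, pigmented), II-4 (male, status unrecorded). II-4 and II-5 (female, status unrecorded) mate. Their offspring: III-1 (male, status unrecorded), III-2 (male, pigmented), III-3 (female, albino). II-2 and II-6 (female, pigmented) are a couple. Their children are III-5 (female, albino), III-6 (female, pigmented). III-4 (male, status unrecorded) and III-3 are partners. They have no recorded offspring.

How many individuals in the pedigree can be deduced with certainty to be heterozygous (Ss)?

2

Obligate heterozygotes: II-2 is pigmented so carries S and passed s to III-5 (ss), so II-2 is Ss; II-6 is pigmented so carries S and passed s to III-5 (ss), so II-6 is Ss.
Every other individual is either homozygous by phenotype or has at least one consistent homozygous assignment, so the count is 2.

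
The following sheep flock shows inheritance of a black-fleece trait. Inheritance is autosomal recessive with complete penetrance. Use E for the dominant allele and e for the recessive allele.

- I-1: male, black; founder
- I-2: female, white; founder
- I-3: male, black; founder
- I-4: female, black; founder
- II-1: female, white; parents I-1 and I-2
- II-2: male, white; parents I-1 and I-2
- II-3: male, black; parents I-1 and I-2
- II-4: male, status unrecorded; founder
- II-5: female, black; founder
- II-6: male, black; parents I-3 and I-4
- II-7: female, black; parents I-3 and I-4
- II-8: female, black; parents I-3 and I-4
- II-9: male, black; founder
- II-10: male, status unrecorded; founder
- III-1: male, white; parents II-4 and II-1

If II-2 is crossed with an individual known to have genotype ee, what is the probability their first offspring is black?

II-2 is white so carries E and received e from I-1 (ee), so II-2 is Ee.
The cross gives 1/2 Ee : 1/2 ee, so P(offspring is black) = 1/2.

1/2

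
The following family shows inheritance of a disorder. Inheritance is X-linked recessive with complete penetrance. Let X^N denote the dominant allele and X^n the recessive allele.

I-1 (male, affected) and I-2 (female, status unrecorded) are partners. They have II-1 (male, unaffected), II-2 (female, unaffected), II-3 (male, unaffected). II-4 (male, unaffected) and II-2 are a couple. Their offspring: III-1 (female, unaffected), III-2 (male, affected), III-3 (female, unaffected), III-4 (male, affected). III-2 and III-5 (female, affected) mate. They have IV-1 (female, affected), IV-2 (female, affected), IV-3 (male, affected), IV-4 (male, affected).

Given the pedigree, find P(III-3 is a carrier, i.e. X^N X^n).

II-4 is unaffected, so II-4 is X^N Y.
II-2 is unaffected so carries N and received n from I-1 (X^n Y), so II-2 is X^N X^n.
Their cross gives offspring ratios 1/2 X^N X^N : 1/2 X^N X^n. Conditioning on III-3 being unaffected, P(X^N X^n) = 1/2 / 1 = 1/2.

1/2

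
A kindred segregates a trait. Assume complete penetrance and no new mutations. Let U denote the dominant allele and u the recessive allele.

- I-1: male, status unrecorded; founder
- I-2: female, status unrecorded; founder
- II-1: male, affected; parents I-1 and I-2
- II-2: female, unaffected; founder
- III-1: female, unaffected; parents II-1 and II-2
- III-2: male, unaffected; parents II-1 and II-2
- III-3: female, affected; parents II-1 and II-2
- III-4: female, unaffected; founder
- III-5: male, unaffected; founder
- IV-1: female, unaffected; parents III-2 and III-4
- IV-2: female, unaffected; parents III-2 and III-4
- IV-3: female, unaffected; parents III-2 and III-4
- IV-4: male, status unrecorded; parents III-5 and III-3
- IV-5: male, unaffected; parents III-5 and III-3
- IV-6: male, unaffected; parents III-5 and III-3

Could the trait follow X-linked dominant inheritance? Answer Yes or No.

Under X-linked dominant, III-1 (unaffected, female) cannot arise from II-1 (affected) × II-2 (unaffected).

No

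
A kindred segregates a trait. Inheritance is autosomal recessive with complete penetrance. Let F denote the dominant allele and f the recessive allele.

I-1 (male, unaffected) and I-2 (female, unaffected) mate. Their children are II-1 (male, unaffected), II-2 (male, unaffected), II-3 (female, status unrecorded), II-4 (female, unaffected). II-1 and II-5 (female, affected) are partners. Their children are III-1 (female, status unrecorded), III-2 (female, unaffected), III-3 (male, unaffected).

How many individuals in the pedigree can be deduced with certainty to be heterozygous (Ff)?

2

Obligate heterozygotes: III-2 is unaffected so carries F and received f from II-5 (ff), so III-2 is Ff; III-3 is unaffected so carries F and received f from II-5 (ff), so III-3 is Ff.
Every other individual is either homozygous by phenotype or has at least one consistent homozygous assignment, so the count is 2.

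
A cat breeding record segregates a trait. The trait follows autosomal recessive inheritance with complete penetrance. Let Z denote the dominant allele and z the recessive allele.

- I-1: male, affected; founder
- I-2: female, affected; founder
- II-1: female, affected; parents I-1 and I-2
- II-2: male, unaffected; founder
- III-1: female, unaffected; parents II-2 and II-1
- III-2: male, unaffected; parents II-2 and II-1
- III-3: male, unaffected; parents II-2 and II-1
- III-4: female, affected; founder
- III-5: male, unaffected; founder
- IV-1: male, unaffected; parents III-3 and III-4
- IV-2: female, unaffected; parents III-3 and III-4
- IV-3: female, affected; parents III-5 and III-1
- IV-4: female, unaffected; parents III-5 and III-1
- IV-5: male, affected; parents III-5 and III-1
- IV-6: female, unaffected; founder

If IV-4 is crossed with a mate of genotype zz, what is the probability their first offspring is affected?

1/3

III-5 is unaffected so carries Z and passed z to IV-3 (zz), so III-5 is Zz.
III-1 is unaffected so carries Z and received z from II-1 (zz), so III-1 is Zz.
IV-4 is an unaffected offspring of III-5 (Zz) × III-1 (Zz), whose cross gives 1/4 ZZ : 1/2 Zz : 1/4 zz; conditioning on being unaffected, IV-4 is ZZ with probability 1/3, Zz with probability 2/3.
Summing over parental genotype combinations, P(offspring is affected) = 2/3·1/2 = 1/3.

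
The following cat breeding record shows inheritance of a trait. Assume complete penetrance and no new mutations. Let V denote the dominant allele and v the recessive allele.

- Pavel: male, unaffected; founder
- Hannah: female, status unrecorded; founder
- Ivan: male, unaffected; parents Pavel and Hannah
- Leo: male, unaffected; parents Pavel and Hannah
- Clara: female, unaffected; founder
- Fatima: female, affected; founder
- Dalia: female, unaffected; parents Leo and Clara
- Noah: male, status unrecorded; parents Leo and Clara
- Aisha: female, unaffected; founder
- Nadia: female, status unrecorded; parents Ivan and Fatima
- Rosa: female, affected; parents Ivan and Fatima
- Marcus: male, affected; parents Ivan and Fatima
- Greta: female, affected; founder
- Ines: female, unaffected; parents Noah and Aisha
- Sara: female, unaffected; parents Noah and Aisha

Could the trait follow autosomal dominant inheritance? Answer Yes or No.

Yes

A consistent assignment under autosomal dominant exists: Pavel vv, Hannah Vv, Ivan vv, Leo vv, Clara vv, Fatima VV, Dalia vv, Noah vv, Aisha vv, Nadia Vv, Rosa Vv, Marcus Vv, Greta VV, Ines vv, Sara vv.
In this assignment every recorded phenotype matches its genotype and every non-founder's genotype is obtainable from its parents' genotypes, so the pedigree is consistent.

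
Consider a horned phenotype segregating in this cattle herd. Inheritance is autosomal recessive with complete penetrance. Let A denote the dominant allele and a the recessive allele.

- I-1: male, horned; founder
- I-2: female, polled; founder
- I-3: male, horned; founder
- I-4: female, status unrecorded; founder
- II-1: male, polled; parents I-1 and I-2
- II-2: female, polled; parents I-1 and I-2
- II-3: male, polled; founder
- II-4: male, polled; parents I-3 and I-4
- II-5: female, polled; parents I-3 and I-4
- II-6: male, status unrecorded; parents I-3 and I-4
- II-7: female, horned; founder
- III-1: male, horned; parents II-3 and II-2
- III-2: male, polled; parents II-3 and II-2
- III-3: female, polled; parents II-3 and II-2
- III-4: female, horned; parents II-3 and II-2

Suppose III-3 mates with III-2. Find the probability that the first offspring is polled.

8/9

II-3 is polled so carries A and passed a to III-1 (aa), so II-3 is Aa.
II-2 is polled so carries A and received a from I-1 (aa), so II-2 is Aa.
III-3 is a polled offspring of II-3 (Aa) × II-2 (Aa), whose cross gives 1/4 AA : 1/2 Aa : 1/4 aa; conditioning on being polled, III-3 is AA with probability 1/3, Aa with probability 2/3.
III-2 is a polled offspring of II-3 (Aa) × II-2 (Aa), whose cross gives 1/4 AA : 1/2 Aa : 1/4 aa; conditioning on being polled, III-2 is AA with probability 1/3, Aa with probability 2/3.
Summing over parental genotype combinations, P(offspring is polled) = 1/9·1 + 2/9·1 + 2/9·1 + 4/9·3/4 = 8/9.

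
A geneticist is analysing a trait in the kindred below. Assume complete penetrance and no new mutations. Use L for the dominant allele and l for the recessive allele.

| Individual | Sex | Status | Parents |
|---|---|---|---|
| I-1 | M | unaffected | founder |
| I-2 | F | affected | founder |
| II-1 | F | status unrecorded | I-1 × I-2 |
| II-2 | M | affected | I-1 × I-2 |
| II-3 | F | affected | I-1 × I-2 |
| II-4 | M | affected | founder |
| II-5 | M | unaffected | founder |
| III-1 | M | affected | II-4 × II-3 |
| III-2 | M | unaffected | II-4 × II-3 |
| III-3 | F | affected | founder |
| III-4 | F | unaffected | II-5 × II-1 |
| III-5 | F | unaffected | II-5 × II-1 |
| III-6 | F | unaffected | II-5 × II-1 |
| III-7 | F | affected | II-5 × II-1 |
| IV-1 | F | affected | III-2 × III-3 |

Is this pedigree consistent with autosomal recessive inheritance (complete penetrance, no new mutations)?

No

Under autosomal recessive, III-2 (unaffected, male) cannot arise from II-4 (affected) × II-3 (affected).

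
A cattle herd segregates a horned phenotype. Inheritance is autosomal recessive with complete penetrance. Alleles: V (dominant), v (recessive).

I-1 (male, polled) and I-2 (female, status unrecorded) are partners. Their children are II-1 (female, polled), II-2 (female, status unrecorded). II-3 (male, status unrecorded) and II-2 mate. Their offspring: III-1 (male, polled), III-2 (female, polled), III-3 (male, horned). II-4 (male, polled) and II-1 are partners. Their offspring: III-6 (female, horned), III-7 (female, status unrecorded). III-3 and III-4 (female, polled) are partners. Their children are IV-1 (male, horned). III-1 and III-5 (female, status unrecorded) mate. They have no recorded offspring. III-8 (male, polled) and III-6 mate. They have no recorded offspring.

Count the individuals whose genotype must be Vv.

3

Obligate heterozygotes: II-1 is polled so carries V and passed v to III-6 (vv), so II-1 is Vv; II-4 is polled so carries V and passed v to III-6 (vv), so II-4 is Vv; III-4 is polled so carries V and passed v to IV-1 (vv), so III-4 is Vv.
Every other individual is either homozygous by phenotype or has at least one consistent homozygous assignment, so the count is 3.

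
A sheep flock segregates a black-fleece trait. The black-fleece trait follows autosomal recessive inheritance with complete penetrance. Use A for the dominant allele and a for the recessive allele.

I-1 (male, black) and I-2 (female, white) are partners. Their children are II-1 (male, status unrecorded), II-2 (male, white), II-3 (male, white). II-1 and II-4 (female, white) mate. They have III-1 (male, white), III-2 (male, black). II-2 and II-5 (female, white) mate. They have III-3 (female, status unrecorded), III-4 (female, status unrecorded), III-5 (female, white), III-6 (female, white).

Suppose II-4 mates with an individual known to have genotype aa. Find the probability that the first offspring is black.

1/2

II-4 is white so carries A and passed a to III-2 (aa), so II-4 is Aa.
The cross gives 1/2 Aa : 1/2 aa, so P(offspring is black) = 1/2.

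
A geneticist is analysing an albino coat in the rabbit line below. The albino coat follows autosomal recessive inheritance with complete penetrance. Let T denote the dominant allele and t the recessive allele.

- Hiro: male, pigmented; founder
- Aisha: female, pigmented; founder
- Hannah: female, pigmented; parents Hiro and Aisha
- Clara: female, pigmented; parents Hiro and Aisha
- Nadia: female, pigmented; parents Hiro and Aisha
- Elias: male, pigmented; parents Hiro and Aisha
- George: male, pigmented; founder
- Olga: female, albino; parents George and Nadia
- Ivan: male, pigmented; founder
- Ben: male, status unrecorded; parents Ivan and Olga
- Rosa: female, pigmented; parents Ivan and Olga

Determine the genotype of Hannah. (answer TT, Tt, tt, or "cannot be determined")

cannot be determined

Hannah's phenotype allows TT or Tt, and no parent or child forces a single allele at both positions; consistent genotype assignments exist with Hannah as TT or Tt.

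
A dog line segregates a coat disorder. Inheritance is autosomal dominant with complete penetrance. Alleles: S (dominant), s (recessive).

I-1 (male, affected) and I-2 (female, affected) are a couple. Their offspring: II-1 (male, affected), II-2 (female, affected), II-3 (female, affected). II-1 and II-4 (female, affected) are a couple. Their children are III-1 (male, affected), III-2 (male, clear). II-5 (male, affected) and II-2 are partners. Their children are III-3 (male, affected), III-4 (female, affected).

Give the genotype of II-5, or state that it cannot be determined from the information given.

cannot be determined

II-5's phenotype allows SS or Ss, and no parent or child forces a single allele at both positions; consistent genotype assignments exist with II-5 as SS or Ss.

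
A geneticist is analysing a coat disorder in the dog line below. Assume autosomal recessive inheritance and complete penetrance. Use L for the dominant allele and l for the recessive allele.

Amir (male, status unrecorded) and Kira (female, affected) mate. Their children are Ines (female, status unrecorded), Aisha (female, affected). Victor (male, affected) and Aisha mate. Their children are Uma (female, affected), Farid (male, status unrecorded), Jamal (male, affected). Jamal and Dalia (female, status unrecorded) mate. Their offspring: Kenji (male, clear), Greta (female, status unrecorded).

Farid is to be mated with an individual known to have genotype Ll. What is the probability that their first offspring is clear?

Farid received l from Victor (ll) and received l from Aisha (ll), so Farid is ll.
The cross gives 1/2 Ll : 1/2 ll, so P(offspring is clear) = 1/2.

1/2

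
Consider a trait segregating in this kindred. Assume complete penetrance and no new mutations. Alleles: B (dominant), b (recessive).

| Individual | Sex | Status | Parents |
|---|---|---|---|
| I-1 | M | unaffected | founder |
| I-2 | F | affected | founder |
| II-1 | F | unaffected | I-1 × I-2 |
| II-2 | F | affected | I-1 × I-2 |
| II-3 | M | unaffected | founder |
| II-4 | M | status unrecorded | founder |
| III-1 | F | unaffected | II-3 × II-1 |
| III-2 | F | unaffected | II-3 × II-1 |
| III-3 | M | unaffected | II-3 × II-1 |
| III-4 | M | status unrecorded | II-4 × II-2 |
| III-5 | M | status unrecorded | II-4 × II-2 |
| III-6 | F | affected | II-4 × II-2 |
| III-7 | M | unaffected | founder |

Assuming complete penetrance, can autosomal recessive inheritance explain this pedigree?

Yes

A consistent assignment under autosomal recessive exists: I-1 Bb, I-2 bb, II-1 Bb, II-2 bb, II-3 BB, II-4 Bb, III-1 BB, III-2 BB, III-3 BB, III-4 Bb, III-5 Bb, III-6 bb, III-7 BB.
In this assignment every recorded phenotype matches its genotype and every non-founder's genotype is obtainable from its parents' genotypes, so the pedigree is consistent.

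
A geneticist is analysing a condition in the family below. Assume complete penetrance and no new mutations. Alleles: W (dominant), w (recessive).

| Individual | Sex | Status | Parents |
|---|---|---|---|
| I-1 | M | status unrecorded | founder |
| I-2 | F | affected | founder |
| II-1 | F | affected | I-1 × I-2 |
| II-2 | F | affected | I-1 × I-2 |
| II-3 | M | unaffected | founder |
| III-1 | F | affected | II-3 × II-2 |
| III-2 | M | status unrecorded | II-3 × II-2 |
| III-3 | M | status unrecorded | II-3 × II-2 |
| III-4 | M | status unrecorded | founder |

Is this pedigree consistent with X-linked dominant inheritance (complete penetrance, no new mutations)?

A consistent assignment under X-linked dominant exists: I-1 X^W Y, I-2 X^W X^W, II-1 X^W X^W, II-2 X^W X^W, II-3 X^w Y, III-1 X^W X^w, III-2 X^W Y, III-3 X^W Y, III-4 X^W Y.
In this assignment every recorded phenotype matches its genotype and every non-founder's genotype is obtainable from its parents' genotypes, so the pedigree is consistent.

Yes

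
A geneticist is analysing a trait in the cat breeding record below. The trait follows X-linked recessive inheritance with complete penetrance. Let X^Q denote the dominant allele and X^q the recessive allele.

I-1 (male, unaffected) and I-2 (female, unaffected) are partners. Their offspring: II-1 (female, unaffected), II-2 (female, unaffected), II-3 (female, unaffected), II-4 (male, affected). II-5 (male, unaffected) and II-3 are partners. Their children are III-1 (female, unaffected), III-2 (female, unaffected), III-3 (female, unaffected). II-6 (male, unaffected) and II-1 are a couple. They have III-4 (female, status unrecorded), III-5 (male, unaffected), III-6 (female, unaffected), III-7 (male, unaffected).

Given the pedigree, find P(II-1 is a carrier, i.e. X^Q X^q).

1/5

I-1 is unaffected, so I-1 is X^Q Y.
I-2 is unaffected so carries Q and passed q to II-4 (X^q Y), so I-2 is X^Q X^q.
Their cross gives offspring ratios 1/2 X^Q X^Q : 1/2 X^Q X^q. Conditioning on II-1 being unaffected, P(X^Q X^q) = 1/2 / 1 = 1/2 before taking II-1's own offspring into account.
II-6 is unaffected, so II-6 is X^Q Y.
Now use II-1's offspring. Probability of each recorded status — unaffected son III-5: 1/2 if II-1 is X^Q X^q, 1 if X^Q X^Q; unaffected son III-7: 1/2 if II-1 is X^Q X^q, 1 if X^Q X^Q. (III-4, III-6: equally likely either way, so uninformative.)
Bayes: P(X^Q X^q) = 1/2·1/4 / (1/2·1/4 + 1/2·1) = 1/5.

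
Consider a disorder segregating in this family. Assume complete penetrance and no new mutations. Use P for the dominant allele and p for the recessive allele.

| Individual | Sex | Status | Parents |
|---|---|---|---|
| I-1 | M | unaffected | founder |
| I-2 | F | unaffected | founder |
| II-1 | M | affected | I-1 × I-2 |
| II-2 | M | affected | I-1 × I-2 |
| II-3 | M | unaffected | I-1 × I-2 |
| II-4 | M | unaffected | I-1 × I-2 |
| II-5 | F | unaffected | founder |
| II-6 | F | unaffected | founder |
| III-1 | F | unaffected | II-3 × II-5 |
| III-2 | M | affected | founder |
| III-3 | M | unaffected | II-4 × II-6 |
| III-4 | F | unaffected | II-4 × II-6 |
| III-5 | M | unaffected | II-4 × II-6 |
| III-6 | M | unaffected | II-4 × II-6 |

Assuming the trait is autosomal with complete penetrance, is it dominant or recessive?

I-1 and I-2 are both unaffected yet have an affected child II-1. Under dominance, an affected child requires at least one affected parent, so the trait cannot be dominant.

recessive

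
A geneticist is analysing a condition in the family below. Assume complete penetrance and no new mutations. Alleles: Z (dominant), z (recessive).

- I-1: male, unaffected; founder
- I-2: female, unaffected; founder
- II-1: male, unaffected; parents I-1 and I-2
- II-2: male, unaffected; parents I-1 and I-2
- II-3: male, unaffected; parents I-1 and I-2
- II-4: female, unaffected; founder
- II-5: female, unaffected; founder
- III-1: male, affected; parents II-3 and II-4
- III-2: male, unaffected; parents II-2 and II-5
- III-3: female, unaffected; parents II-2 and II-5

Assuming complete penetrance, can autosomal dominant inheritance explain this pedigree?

Under autosomal dominant, III-1 (affected, male) cannot arise from II-3 (unaffected) × II-4 (unaffected).

No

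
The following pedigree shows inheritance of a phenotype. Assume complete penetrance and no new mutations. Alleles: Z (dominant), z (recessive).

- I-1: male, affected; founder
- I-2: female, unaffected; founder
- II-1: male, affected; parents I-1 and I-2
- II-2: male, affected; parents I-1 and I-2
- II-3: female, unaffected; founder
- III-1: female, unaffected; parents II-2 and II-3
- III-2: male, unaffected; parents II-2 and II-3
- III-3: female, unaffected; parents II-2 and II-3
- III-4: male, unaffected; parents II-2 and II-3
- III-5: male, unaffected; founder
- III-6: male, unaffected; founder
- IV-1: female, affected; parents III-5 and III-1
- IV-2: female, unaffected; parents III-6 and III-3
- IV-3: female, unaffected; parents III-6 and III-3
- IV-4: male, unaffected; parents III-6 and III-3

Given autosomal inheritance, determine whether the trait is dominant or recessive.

III-5 and III-1 are both unaffected yet have an affected child IV-1. Under dominance, an affected child requires at least one affected parent, so the trait cannot be dominant.

recessive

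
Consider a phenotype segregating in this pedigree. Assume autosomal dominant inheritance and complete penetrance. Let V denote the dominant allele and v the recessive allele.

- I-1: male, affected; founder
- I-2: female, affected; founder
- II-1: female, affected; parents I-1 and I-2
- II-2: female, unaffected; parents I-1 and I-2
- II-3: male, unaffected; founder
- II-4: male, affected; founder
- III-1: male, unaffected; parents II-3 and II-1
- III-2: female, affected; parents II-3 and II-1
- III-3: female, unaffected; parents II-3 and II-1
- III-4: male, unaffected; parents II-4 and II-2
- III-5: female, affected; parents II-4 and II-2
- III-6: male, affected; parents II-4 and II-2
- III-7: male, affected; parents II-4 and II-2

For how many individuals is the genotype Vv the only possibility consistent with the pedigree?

8

Obligate heterozygotes: I-1 is affected so carries V and passed v to II-2 (vv), so I-1 is Vv; I-2 is affected so carries V and passed v to II-2 (vv), so I-2 is Vv; II-1 is affected so carries V and passed v to III-1 (vv), so II-1 is Vv; II-4 is affected so carries V and passed v to III-4 (vv), so II-4 is Vv; III-2 is affected so carries V and received v from II-3 (vv), so III-2 is Vv; III-5 is affected so carries V and received v from II-2 (vv), so III-5 is Vv; III-6 is affected so carries V and received v from II-2 (vv), so III-6 is Vv; III-7 is affected so carries V and received v from II-2 (vv), so III-7 is Vv.
Every other individual is either homozygous by phenotype or has at least one consistent homozygous assignment, so the count is 8.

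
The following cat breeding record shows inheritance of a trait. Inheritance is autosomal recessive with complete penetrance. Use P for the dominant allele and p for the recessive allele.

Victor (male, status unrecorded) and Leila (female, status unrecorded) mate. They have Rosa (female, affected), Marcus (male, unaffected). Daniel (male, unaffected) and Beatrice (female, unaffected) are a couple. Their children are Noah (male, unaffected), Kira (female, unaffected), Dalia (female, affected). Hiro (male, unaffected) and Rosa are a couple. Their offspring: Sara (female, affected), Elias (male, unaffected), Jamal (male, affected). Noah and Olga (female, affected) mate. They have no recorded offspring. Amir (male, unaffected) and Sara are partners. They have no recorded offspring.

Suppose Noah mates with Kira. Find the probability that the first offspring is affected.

Daniel is unaffected so carries P and passed p to Dalia (pp), so Daniel is Pp.
Beatrice is unaffected so carries P and passed p to Dalia (pp), so Beatrice is Pp.
Noah is an unaffected offspring of Daniel (Pp) × Beatrice (Pp), whose cross gives 1/4 PP : 1/2 Pp : 1/4 pp; conditioning on being unaffected, Noah is PP with probability 1/3, Pp with probability 2/3.
Kira is an unaffected offspring of Daniel (Pp) × Beatrice (Pp), whose cross gives 1/4 PP : 1/2 Pp : 1/4 pp; conditioning on being unaffected, Kira is PP with probability 1/3, Pp with probability 2/3.
Summing over parental genotype combinations, P(offspring is affected) = 4/9·1/4 = 1/9.

1/9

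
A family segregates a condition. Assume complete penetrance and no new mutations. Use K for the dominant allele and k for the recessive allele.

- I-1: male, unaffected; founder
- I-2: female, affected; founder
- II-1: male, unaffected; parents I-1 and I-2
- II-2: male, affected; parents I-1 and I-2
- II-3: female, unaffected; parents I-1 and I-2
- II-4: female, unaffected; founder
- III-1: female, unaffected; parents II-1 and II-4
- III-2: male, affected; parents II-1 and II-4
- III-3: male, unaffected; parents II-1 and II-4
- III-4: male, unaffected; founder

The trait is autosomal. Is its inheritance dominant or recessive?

recessive

II-1 and II-4 are both unaffected yet have an affected child III-2. Under dominance, an affected child requires at least one affected parent, so the trait cannot be dominant.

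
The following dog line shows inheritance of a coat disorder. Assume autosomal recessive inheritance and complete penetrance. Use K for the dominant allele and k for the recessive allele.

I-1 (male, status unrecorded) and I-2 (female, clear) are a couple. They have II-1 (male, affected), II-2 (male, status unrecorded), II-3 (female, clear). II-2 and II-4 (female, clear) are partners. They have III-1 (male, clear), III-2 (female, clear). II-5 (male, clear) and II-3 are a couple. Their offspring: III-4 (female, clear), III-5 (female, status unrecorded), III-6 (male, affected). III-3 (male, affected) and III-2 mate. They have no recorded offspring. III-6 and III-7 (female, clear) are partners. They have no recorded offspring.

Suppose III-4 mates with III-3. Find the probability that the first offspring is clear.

2/3

II-5 is clear so carries K and passed k to III-6 (kk), so II-5 is Kk.
II-3 is clear so carries K and passed k to III-6 (kk), so II-3 is Kk.
III-4 is a clear offspring of II-5 (Kk) × II-3 (Kk), whose cross gives 1/4 KK : 1/2 Kk : 1/4 kk; conditioning on being clear, III-4 is KK with probability 1/3, Kk with probability 2/3.
III-3 is affected, so III-3 is kk.
Summing over parental genotype combinations, P(offspring is clear) = 1/3·1 + 2/3·1/2 = 2/3.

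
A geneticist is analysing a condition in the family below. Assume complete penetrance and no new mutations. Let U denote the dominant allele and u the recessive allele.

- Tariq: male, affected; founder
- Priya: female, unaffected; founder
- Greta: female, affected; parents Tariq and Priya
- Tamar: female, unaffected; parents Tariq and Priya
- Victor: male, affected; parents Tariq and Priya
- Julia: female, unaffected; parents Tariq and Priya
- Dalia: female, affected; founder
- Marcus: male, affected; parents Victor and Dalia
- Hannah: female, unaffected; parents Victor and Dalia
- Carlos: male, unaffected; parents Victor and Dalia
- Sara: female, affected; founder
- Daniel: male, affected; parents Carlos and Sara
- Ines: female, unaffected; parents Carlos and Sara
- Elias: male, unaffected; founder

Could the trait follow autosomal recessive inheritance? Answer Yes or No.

Under autosomal recessive, Hannah (unaffected, female) cannot arise from Victor (affected) × Dalia (affected).

No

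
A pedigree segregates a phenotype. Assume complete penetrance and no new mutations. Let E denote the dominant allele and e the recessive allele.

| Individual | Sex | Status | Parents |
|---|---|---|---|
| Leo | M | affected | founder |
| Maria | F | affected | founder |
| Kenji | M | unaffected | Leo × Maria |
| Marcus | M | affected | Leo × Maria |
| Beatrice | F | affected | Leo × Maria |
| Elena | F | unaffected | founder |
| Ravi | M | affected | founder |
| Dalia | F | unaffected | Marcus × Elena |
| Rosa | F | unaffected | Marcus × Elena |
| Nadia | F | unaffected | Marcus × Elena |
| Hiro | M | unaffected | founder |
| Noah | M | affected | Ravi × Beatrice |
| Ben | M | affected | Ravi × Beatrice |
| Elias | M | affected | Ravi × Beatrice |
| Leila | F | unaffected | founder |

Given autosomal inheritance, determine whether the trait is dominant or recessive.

dominant

Leo and Maria are both affected yet have an unaffected child Kenji. Under a recessive model two affected parents are homozygous and every child would be affected, so the trait cannot be recessive.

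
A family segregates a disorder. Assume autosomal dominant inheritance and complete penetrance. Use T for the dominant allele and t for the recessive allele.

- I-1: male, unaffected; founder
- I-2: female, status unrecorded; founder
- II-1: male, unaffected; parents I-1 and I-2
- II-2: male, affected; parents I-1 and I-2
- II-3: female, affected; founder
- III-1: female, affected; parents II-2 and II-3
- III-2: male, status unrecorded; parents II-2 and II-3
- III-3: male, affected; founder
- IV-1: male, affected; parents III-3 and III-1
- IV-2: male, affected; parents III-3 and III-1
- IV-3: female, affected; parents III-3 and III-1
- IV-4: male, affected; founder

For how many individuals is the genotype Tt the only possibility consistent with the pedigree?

Obligate heterozygotes: I-2 passed T to II-2 (Tt, whose t came from I-1) and passed t to II-1 (tt), so I-2 is Tt; II-2 is affected so carries T and received t from I-1 (tt), so II-2 is Tt.
Every other individual is either homozygous by phenotype or has at least one consistent homozygous assignment, so the count is 2.

2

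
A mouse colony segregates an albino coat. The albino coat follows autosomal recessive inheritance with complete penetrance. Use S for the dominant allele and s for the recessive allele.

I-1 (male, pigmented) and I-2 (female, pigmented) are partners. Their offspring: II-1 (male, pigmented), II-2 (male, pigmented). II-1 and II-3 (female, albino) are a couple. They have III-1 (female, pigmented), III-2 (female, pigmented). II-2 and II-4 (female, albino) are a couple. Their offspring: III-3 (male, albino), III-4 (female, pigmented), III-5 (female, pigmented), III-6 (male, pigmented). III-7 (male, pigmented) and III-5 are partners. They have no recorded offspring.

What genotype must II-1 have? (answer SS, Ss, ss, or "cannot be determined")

II-1's phenotype allows SS or Ss, and no parent or child forces a single allele at both positions; consistent genotype assignments exist with II-1 as SS or Ss.

cannot be determined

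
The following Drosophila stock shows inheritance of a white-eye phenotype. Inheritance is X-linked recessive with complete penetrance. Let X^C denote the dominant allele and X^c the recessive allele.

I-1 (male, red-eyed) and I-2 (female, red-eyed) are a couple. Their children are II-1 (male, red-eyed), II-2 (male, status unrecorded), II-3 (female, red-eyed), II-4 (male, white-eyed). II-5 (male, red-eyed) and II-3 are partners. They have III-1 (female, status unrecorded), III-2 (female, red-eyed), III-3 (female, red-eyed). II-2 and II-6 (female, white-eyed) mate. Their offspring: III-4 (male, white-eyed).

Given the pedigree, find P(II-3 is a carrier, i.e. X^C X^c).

I-1 is red-eyed, so I-1 is X^C Y.
I-2 is red-eyed so carries C and passed c to II-4 (X^c Y), so I-2 is X^C X^c.
Their cross gives offspring ratios 1/2 X^C X^C : 1/2 X^C X^c. Conditioning on II-3 being red-eyed, P(X^C X^c) = 1/2 / 1 = 1/2 before taking II-3's own offspring into account.
II-5 is red-eyed, so II-5 is X^C Y.
II-3's offspring (III-1, III-2, III-3) would show their recorded status with the same probability whether II-3 is X^C X^c or X^C X^C, so they carry no information and P(X^C X^c) = 1/2.

1/2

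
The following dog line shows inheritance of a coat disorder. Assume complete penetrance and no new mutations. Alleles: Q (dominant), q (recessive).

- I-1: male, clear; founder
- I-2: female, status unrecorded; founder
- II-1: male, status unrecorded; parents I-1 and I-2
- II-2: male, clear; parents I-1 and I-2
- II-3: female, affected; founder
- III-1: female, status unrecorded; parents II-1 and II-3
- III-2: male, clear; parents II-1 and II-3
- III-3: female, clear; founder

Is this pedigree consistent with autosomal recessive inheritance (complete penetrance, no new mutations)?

Yes

A consistent assignment under autosomal recessive exists: I-1 QQ, I-2 QQ, II-1 QQ, II-2 QQ, II-3 qq, III-1 Qq, III-2 Qq, III-3 QQ.
In this assignment every recorded phenotype matches its genotype and every non-founder's genotype is obtainable from its parents' genotypes, so the pedigree is consistent.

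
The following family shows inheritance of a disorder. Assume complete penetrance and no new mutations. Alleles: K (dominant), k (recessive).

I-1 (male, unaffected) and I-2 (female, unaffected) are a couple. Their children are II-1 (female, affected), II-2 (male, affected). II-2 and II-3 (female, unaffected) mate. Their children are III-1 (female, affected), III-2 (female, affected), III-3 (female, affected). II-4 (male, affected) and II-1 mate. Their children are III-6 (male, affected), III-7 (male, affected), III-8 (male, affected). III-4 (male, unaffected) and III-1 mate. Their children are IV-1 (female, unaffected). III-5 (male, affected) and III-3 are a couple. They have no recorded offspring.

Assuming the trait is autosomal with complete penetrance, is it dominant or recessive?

recessive

I-1 and I-2 are both unaffected yet have an affected child II-1. Under dominance, an affected child requires at least one affected parent, so the trait cannot be dominant.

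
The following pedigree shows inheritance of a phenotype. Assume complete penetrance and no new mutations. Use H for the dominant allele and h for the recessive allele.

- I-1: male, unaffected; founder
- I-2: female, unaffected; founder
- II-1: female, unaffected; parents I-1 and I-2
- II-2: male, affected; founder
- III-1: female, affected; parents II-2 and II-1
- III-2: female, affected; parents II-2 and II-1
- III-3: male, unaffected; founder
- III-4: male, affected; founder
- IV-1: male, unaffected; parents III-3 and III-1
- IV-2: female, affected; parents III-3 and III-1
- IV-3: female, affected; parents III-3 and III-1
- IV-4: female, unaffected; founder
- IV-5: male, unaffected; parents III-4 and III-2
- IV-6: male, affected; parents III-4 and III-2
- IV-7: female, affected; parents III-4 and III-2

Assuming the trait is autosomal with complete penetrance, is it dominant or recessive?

III-4 and III-2 are both affected yet have an unaffected child IV-5. Under a recessive model two affected parents are homozygous and every child would be affected, so the trait cannot be recessive.

dominant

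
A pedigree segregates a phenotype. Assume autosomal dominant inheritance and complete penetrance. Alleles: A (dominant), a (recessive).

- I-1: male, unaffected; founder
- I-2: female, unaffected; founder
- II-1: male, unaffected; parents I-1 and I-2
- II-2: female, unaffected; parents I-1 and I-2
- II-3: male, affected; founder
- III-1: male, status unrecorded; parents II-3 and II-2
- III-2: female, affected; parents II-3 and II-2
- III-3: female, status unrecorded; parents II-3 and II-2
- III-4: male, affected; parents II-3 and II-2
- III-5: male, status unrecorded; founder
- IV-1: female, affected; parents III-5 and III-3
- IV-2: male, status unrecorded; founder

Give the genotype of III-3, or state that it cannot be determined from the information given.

cannot be determined

III-3's phenotype is unrecorded, and no parent or child forces a single allele at both positions; consistent genotype assignments exist with III-3 as Aa or aa.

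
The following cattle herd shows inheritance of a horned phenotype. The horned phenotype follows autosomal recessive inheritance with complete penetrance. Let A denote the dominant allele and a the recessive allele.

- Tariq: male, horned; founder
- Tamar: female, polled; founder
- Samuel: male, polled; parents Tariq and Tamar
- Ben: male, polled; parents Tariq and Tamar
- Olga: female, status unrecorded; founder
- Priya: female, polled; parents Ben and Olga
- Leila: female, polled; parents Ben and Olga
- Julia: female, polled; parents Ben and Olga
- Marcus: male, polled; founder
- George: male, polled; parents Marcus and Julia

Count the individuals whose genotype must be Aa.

Obligate heterozygotes: Samuel is polled so carries A and received a from Tariq (aa), so Samuel is Aa; Ben is polled so carries A and received a from Tariq (aa), so Ben is Aa.
Every other individual is either homozygous by phenotype or has at least one consistent homozygous assignment, so the count is 2.

2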